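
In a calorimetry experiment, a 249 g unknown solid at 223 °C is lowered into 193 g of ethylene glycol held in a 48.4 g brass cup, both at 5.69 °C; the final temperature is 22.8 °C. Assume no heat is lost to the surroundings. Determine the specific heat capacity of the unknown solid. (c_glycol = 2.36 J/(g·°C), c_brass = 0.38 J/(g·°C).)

c ≈ 0.163 J/(g·°C)

Net heat exchanged in the isolated system is zero:
249×c×(22.8 − 223) + 193×2.36×(22.8 − 5.69) + 48.4×0.38×(22.8 − 5.69) = 0
-49850 c = -8107.9
c = -8107.9/-49850 ≈ 0.1626 J/(g·°C)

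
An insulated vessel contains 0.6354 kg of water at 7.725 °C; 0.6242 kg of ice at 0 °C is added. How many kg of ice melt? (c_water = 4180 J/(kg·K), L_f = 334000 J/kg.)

m_melted ≈ 0.0614 kg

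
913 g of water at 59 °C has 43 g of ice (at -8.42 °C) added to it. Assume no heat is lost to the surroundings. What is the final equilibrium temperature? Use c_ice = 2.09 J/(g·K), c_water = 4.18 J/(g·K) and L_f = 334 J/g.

T_f ≈ 52.6 °C

Net heat exchanged in the isolated system is zero:
warm ice to 0 °C: 43·2.09·(0 − (-8.42)) = 756.71
  fusion: m_ice L_f = 43·334 = 14362
  meltwater 0→T: 43·4.18·T = 179.74 T
  water: 3816.3(T − 59)
3996.1 T = 225164 − 15119 = 210045
T ≈ 52.56 °C (positive, so assuming full melt was valid).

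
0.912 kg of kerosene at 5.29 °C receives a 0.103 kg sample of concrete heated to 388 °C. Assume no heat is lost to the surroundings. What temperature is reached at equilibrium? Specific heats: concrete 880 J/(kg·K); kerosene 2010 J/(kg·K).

T_f ≈ 23.3 °C

Net heat exchanged in the isolated system is zero:
0.103*880*(T − 388) + 0.912*2010*(T − 5.29) = 0
(90.64 + 1833.1) T = 90.64*388 + 1833.1*5.29
T ≈ 23.32 °C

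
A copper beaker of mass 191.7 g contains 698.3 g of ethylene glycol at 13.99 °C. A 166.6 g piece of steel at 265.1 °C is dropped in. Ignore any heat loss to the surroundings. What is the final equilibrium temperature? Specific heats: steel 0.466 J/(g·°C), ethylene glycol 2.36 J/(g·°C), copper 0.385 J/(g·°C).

Energy conservation, ΣQ = 0:
166.6×0.466×(T − 265.1) + 698.3×2.36×(T − 13.99) + 191.7×0.385×(T − 13.99) = 0
1799.4 T = 44669
T = 44669/1799.4 ≈ 24.82 °C

T_f ≈ 24.8 °C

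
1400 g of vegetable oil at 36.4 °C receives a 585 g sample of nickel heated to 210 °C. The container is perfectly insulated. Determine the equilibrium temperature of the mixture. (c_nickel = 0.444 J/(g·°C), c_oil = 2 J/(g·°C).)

Heat gained plus heat lost sum to zero:
585×0.444×(T − 210) + 1400×2×(T − 36.4) = 0
(259.74 + 2800) T = 259.74×210 + 2800×36.4
T = 156465/3059.7 ≈ 51.14 °C

T_f ≈ 51.1 °C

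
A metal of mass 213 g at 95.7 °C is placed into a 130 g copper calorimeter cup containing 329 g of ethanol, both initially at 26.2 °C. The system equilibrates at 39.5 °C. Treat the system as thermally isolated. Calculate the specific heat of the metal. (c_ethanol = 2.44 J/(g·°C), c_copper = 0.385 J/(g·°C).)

c ≈ 0.948 J/(g·°C)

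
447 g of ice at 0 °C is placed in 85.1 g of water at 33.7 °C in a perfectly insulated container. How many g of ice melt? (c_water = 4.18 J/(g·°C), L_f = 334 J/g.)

Cooling the water to 0 °C releases 85.1×4.18×33.7 = 11988 J.
Melting all 447 g of ice would need 447×334 = 149298 J.
11988 J < 149298 J, so only part of the ice melts and the system sits at 0 °C.
m_melt = 11988 / L_f = 35.89 g.

m_melted ≈ 35.9 g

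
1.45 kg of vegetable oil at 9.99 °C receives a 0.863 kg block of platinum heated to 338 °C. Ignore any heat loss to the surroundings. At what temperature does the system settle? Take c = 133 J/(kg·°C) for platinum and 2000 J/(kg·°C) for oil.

T_f = Σ m_i c_i T_i / Σ m_i c_i:
T_f = (114.78*338 + 2900*9.99) / (114.78 + 2900)
    = 67766 / 3014.8 ≈ 22.48 °C

T_f ≈ 22.5 °C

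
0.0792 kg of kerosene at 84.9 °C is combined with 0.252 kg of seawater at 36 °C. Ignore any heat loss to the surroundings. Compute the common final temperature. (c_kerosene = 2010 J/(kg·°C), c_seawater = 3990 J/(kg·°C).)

With ΣQ=0 the equilibrium temperature is the m·c-weighted mean:
T_f = (159.19×84.9 + 1005.5×36) / (159.19 + 1005.5)
    = 49713 / 1164.7 ≈ 42.68 °C

T_f ≈ 42.7 °C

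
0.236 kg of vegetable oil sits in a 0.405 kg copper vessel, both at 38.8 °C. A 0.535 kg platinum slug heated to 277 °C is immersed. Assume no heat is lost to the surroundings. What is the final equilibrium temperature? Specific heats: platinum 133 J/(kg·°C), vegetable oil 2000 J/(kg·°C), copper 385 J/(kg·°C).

T_f = Σ m_i c_i T_i / Σ m_i c_i:
T_f = (71.16*277 + 472*38.8 + 155.93*38.8) / (71.16 + 472 + 155.93)
    = 44073 / 699.08 ≈ 63.04 °C

T_f ≈ 63.0 °C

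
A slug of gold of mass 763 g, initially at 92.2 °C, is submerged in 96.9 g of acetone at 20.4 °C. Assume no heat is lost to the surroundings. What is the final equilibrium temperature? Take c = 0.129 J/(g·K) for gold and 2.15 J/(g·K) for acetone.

With ΣQ=0 the equilibrium temperature is the m·c-weighted mean:
T_f = (98.43×92.2 + 208.34×20.4) / (98.43 + 208.34)
    = 13325 / 306.76 ≈ 43.44 °C

T_f ≈ 43.4 °C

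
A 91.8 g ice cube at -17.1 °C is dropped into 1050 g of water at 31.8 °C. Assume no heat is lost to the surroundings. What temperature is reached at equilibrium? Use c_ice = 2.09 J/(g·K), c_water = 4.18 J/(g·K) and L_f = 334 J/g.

T_f ≈ 22.1 °C

Net heat exchanged in the isolated system is zero:
ice -17.1→0 °C: 91.8×2.09×17.1 = 3280.8
  melt ice: 91.8×334 = 30661
  warm the meltwater: 383.72 T
  water: 4389(T − 31.8)
4772.7 T = 139570 − 33942 = 105628
T ≈ 22.13 °C. Since T > 0 °C, the all-ice-melts assumption holds.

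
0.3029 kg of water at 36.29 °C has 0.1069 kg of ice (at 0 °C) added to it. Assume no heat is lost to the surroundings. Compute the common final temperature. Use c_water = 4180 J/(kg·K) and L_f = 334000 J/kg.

T_f ≈ 6.0 °C

Taking heat into each body as positive, Σ m c ΔT = 0:
latent heat to melt: 0.1069×334000 = 35705; warm the meltwater: 446.84 T; water: 1266.1(T − 36.29)
1713 T = 45948 − 35705 = 10243
T ≈ 5.98 °C. Since T > 0 °C, the all-ice-melts assumption holds.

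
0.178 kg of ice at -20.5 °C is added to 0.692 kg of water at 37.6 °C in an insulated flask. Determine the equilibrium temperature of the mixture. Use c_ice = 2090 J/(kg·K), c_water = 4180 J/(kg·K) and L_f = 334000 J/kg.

Sum of m c ΔT and latent-heat terms is zero:
ice -20.5→0 °C: 0.178×2090×20.5 = 7626.4; fusion: m_ice L_f = 0.178×334000 = 59452; meltwater 0→T: 0.178×4180×T = 744.04 T; water cools: 0.692×4180×(T − 37.6) = 2892.6(T − 37.6)
3636.6 T = 108760 − 67078 = 41682
T ≈ 11.46 °C — above 0 °C, consistent with complete melting.

T_f ≈ 11.5 °C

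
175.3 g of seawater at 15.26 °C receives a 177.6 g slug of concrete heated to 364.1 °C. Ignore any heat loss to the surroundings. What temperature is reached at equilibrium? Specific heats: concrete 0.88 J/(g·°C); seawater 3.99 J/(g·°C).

T_f is the heat-capacity-weighted average of the initial temperatures:
T_f = (156.29*364.1 + 699.45*15.26) / (156.29 + 699.45)
    = 67578 / 855.74 ≈ 78.97 °C

T_f ≈ 79.0 °C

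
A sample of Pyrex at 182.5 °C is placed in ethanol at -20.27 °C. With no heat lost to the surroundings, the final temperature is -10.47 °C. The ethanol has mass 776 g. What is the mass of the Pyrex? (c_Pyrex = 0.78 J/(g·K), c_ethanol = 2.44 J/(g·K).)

m ≈ 123 g

Taking heat into each body as positive, Σ m c ΔT = 0:
m·0.78·(-10.47 − 182.5) + 776·2.44·(-10.47 − (-20.27)) = 0
-150.52 m = -18556
m = -18556/-150.52 ≈ 123.3 g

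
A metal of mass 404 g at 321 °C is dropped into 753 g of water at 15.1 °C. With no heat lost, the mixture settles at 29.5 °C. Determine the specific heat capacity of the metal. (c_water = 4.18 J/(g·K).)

c ≈ 0.385 J/(g·K)

Let T be the final temperature. ΣQ_i = 0:
404·c·(29.5 − 321) + 753·4.18·(29.5 − 15.1) = 0
-117766 c = -45325
c = -45325/-117766 ≈ 0.3849 J/(g·K)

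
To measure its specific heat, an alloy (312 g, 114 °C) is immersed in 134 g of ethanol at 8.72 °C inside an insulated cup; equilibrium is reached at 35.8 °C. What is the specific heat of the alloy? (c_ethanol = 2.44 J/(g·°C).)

c ≈ 0.363 J/(g·°C)

Let T be the final temperature. ΣQ_i = 0:
312×c×(35.8 − 114) + 134×2.44×(35.8 − 8.72) = 0
-24398 c = -8854.1
c = -8854.1/-24398 ≈ 0.3629 J/(g·°C)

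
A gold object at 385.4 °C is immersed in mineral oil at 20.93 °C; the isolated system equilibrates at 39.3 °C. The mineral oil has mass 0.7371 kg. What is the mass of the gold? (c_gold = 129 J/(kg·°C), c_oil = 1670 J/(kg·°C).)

|Q_gold| = |Q_oil|:
m·129·(385.4 − 39.3) = 0.7371·1670·(39.3 − 20.93)
44647 m = 22613  ⇒  m ≈ 0.5065 kg

m ≈ 0.506 kg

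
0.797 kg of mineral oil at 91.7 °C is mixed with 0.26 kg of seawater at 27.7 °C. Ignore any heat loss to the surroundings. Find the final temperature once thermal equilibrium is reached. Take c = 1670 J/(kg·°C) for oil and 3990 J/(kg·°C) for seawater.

T_f ≈ 63.7 °C

Heat lost by the oil equals heat gained by the seawater:
0.797*1670*(91.7 − T) = 0.26*3990*(T − 27.7)
1331(91.7 − T) = 1037.4(T − 27.7)
2368.4 T = 150788  ⇒  T ≈ 63.67 °C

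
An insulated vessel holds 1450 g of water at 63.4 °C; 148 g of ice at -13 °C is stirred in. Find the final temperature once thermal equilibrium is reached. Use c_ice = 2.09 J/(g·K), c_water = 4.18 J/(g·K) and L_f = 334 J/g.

T_f ≈ 49.5 °C

Conservation of energy gives ΣQ = 0:
warm ice to 0 °C: 148·2.09·(0 − (-13)) = 4021.2; latent heat to melt: 148·334 = 49432; warm the meltwater: 618.64 T; water cools: 1450·4.18·(T − 63.4) = 6061(T − 63.4)
6679.6 T = 384267 − 53453 = 330814
T ≈ 49.53 °C (positive, so assuming full melt was valid).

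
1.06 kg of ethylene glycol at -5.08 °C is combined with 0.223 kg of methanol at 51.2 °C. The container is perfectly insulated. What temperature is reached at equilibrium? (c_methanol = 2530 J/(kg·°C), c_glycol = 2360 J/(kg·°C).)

T_f ≈ 5.3 °C

Setting the total heat transfer to zero:
0.223×2530×(T − 51.2) + 1.06×2360×(T − (-5.08)) = 0
564.19(T − 51.2) + 2501.6(T − (-5.08)) = 0
(564.19 + 2501.6) T = 564.19×51.2 + 2501.6×(-5.08)
T = 16178 / 3065.8 = 5.28 °C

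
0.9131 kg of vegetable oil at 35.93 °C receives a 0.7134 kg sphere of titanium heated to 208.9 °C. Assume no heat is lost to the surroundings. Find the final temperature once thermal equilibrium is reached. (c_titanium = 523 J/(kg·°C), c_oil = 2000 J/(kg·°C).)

Let T be the final temperature. ΣQ_i = 0:
0.7134·523·(T − 208.9) + 0.9131·2000·(T − 35.93) = 0
(373.11 + 1826.2) T = 373.11·208.9 + 1826.2·35.93
T ≈ 65.27 °C

T_f ≈ 65.3 °C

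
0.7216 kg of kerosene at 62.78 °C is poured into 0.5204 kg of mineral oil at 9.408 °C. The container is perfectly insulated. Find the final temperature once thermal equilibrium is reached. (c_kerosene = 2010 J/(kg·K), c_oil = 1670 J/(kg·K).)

Setting the total heat transfer to zero:
0.7216×2010×(T − 62.78) + 0.5204×1670×(T − 9.408) = 0
1450.4(T − 62.78) + 869.07(T − 9.408) = 0
2319.5 T = 99233
T = 99233 / 2319.5 = 42.8 °C

T_f ≈ 42.8 °C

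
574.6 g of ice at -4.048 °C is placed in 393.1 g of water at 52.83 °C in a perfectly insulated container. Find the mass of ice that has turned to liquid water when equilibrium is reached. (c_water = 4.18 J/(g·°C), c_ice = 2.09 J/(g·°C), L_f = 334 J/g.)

Cooling the water to 0 °C releases 393.1·4.18·52.83 = 86808 J.
Of that, 574.6·2.09·4.048 = 4861.3 J goes to bring the ice to 0 °C, leaving 81947 J.
To melt every bit of ice: 574.6·334 = 191916 J.
That's not enough to melt it all — equilibrium is at 0 °C with ice remaining.
m_melt = 81947 / L_f = 245.3 g.

m_melted ≈ 245 g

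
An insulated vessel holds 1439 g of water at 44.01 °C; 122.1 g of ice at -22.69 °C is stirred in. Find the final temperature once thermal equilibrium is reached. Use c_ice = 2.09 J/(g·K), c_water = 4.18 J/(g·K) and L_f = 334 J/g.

Setting the total heat transfer to zero:
warm ice to 0 °C: 122.1×2.09×(0 − (-22.69)) = 5790.2; latent heat to melt: 122.1×334 = 40781; meltwater 0→T: 122.1×4.18×T = 510.38 T; water: 6015(T − 44.01)
6525.4 T = 264721 − 46572 = 218149
T ≈ 33.43 °C — above 0 °C, consistent with complete melting.

T_f ≈ 33.4 °C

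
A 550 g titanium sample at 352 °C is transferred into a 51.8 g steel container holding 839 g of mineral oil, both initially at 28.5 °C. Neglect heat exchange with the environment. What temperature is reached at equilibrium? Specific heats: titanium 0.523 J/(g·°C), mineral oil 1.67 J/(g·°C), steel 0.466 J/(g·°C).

T_f ≈ 82.8 °C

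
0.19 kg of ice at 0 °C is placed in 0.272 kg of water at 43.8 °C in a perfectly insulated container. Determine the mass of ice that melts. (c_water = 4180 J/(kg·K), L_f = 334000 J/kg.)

Cooling the water to 0 °C releases 0.272·4180·43.8 = 49799 J.
To melt every bit of ice: 0.19·334000 = 63460 J.
49799 J < 63460 J, so only part of the ice melts and the system sits at 0 °C.
m_melt = 49799 / L_f = 0.1491 kg.

m_melted ≈ 0.149 kg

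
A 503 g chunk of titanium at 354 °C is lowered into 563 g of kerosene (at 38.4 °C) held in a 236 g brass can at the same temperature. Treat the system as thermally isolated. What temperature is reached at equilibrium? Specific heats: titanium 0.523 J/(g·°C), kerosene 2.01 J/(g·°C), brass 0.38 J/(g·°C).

T_f ≈ 94.3 °C

Conservation of energy gives ΣQ = 0:
503*0.523*(T − 354) + 563*2.01*(T − 38.4) + 236*0.38*(T − 38.4) = 0
263.07(T − 354) + 1131.6(T − 38.4) + 89.68(T − 38.4) = 0
1484.4 T = 140025
T = 140025 / 1484.4 = 94.3 °C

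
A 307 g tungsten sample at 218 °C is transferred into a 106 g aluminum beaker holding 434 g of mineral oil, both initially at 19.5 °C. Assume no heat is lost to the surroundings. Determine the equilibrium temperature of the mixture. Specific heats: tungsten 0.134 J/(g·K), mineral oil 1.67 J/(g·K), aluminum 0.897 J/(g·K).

With ΣQ=0 the equilibrium temperature is the m·c-weighted mean:
T_f = (41.14*218 + 724.78*19.5 + 95.08*19.5) / (41.14 + 724.78 + 95.08)
    = 24955 / 861 ≈ 28.98 °C

T_f ≈ 29.0 °C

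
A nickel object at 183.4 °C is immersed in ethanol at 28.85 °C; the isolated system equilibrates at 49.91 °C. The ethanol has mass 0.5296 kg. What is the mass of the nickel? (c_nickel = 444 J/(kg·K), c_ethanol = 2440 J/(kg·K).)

m ≈ 0.459 kg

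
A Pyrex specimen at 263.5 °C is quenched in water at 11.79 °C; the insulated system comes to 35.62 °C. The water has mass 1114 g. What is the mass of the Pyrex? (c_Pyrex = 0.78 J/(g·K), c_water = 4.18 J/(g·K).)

Energy conservation, ΣQ = 0:
m·0.78·(35.62 − 263.5) + 1114·4.18·(35.62 − 11.79) = 0
-177.75 m = -110965
m = -110965/-177.75 ≈ 624.3 g

m ≈ 624 g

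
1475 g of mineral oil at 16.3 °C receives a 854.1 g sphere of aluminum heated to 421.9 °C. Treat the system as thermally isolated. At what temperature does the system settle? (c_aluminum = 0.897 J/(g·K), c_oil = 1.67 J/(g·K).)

T_f ≈ 112.5 °C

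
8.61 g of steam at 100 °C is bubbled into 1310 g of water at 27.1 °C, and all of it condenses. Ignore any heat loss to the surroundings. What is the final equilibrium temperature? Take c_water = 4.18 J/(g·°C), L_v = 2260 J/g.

T_f ≈ 31.1 °C

Energy balance with sensible and latent terms:
condense steam: −8.61·2260 = −19459; condensed water 100 °C→T: 35.99(T − 100); original water: 5475.8(T − 27.1)
5511.8 T = 19459 + 3599 + 148394 = 171452
T ≈ 31.11 °C (< 100 °C, so full condensation is consistent).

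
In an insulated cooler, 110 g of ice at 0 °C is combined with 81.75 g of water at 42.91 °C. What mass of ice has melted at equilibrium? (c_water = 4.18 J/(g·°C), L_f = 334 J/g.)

Water can give up m c ΔT = 81.75×4.18×42.91 = 14663 J before reaching 0 °C.
Melting all 110 g of ice would need 110×334 = 36740 J.
14663 J < 36740 J, so only part of the ice melts and the system sits at 0 °C.
m_melted×334 = 14663  ⇒  m_melted ≈ 43.9 g.

m_melted ≈ 43.9 g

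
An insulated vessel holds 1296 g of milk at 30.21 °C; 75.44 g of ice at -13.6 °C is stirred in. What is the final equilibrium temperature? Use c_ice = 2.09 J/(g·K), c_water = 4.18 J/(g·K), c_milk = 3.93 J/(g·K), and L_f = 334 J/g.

Net heat exchanged in the isolated system is zero:
ice -13.6→0 °C: 75.44×2.09×13.6 = 2144.3
  melt ice: 75.44×334 = 25197
  warm the meltwater: 315.34 T
  milk cools: 1296×3.93×(T − 30.21) = 5093.3(T − 30.21)
5408.6 T = 153868 − 27341 = 126527
T ≈ 23.39 °C — above 0 °C, consistent with complete melting.

T_f ≈ 23.4 °C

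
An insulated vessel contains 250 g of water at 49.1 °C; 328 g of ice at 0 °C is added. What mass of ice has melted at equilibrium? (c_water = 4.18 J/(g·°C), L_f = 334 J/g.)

Heat available from the water dropping to 0 °C: 250·4.18·49.1 = 51310 J.
Fully melting the ice requires m_ice L_f = 328·334 = 109552 J.
Since 51310 < 109552 J, not all the ice melts; equilibrium is at 0 °C.
m_melted·334 = 51310  ⇒  m_melted ≈ 153.6 g.

m_melted ≈ 154 g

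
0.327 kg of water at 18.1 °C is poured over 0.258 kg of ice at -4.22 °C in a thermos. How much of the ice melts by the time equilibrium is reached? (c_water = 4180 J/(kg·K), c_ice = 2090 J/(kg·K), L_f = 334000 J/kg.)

m_melted ≈ 0.0673 kg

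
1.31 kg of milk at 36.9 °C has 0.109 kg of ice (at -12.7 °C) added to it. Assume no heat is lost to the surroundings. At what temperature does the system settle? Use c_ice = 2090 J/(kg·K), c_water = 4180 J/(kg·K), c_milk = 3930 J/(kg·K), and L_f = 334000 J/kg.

Energy balance with sensible and latent terms:
warm ice to 0 °C: 0.109×2090×(0 − (-12.7)) = 2893.2; latent heat to melt: 0.109×334000 = 36406; warm the meltwater: 455.62 T; milk: 5148.3(T − 36.9)
5603.9 T = 189972 − 39299 = 150673
T ≈ 26.89 °C. Since T > 0 °C, the all-ice-melts assumption holds.

T_f ≈ 26.9 °C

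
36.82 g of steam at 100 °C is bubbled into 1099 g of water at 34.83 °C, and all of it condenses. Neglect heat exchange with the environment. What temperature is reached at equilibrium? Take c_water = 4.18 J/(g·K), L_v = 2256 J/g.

T_f ≈ 54.4 °C

Taking heat into each body as positive, Σ m c ΔT = 0:
condense steam: −36.82×2256 = −83066; condensate cools 100→T: 36.82×4.18×(T − 100) = 153.91(T − 100); original water: 4593.8(T − 34.83)
4747.7 T = 83066 + 15391 + 160003 = 258459
T ≈ 54.44 °C — below 100 °C, confirming all the steam condensed.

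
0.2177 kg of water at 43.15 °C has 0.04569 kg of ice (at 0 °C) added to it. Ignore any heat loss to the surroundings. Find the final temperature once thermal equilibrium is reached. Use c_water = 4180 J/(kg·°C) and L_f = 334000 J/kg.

T_f ≈ 21.8 °C

Conservation of energy gives ΣQ = 0:
melt ice: 0.04569·334000 = 15260
  meltwater 0→T: 0.04569·4180·T = 190.98 T
  water cools: 0.2177·4180·(T − 43.15) = 909.99(T − 43.15)
1101 T = 39266 − 15260 = 24005
T ≈ 21.80 °C (positive, so assuming full melt was valid).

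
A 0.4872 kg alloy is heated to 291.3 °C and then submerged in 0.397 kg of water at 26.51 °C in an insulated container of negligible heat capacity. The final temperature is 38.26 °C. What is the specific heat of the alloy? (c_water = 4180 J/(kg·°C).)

Heat lost by the alloy = heat gained by the water:
0.4872·c·(291.3 − 38.26) = 0.397·4180·(38.26 − 26.51)
123.28 c = 19499  ⇒  c ≈ 158.2 J/(kg·°C)

c ≈ 158 J/(kg·°C)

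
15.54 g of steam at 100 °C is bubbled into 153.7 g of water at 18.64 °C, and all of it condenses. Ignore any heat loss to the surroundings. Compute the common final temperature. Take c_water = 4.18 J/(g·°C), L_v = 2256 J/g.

Setting the total heat transfer to zero:
condense steam: −15.54×2256 = −35058; condensed water 100 °C→T: 64.96(T − 100); water warms: 153.7×4.18×(T − 18.64) = 642.47(T − 18.64)
707.42 T = 35058 + 6495.7 + 11976 = 53530
T ≈ 75.67 °C, under the boiling point, so the assumption holds.

T_f ≈ 75.7 °C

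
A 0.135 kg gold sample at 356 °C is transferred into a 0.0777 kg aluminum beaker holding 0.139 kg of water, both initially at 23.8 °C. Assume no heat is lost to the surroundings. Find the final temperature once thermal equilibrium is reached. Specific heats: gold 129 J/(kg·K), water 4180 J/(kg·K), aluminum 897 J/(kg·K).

T_f ≈ 32.5 °C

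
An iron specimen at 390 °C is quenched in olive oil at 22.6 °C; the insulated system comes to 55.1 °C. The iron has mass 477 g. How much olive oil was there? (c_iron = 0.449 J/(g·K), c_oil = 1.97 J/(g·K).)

Setting the total heat transfer to zero:
477·0.449·(55.1 − 390) + m·1.97·(55.1 − 22.6) = 0
64.03 m = 71727
m = 71727/64.03 ≈ 1120 g

m ≈ 1120 g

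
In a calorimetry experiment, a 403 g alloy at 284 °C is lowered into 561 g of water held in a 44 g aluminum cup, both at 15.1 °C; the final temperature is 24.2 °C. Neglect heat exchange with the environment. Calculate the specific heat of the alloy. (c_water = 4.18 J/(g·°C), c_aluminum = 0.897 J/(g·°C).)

c ≈ 0.207 J/(g·°C)

Conservation of energy gives ΣQ = 0:
403·c·(24.2 − 284) + 561·4.18·(24.2 − 15.1) + 44·0.897·(24.2 − 15.1) = 0
-104699 c = -21698
c = -21698/-104699 ≈ 0.2072 J/(g·°C)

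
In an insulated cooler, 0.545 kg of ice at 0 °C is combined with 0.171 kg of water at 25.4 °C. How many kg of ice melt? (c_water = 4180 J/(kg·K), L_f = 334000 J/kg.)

m_melted ≈ 0.0544 kg

Cooling the water to 0 °C releases 0.171·4180·25.4 = 18155 J.
Fully melting the ice requires m_ice L_f = 0.545·334000 = 182030 J.
18155 J < 182030 J, so only part of the ice melts and the system sits at 0 °C.
m_melted·334000 = 18155  ⇒  m_melted ≈ 0.05436 kg.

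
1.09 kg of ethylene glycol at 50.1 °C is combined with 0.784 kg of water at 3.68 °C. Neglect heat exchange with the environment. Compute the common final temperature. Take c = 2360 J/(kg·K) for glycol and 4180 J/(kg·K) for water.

Energy conservation, ΣQ = 0:
1.09·2360·(T − 50.1) + 0.784·4180·(T − 3.68) = 0
2572.4(T − 50.1) + 3277.1(T − 3.68) = 0
(2572.4 + 3277.1) T = 2572.4·50.1 + 3277.1·3.68
T ≈ 24.09 °C

T_f ≈ 24.1 °C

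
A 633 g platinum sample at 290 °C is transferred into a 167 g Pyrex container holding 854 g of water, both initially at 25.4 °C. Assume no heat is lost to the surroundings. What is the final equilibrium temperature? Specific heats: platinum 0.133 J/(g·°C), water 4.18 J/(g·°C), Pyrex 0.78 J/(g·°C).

T_f ≈ 31.3 °C

Heat gained plus heat lost sum to zero:
633×0.133×(T − 290) + 854×4.18×(T − 25.4) + 167×0.78×(T − 25.4) = 0
84.19(T − 290) + 3569.7(T − 25.4) + 130.26(T − 25.4) = 0
(84.19 + 3569.7 + 130.26) T = 84.19×290 + 3569.7×25.4 + 130.26×25.4
T = 118394/3784.2 ≈ 31.29 °C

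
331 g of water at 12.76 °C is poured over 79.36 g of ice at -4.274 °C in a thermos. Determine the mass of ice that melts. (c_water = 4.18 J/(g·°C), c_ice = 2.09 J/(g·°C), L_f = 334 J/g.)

m_melted ≈ 50.7 g

Cooling the water to 0 °C releases 331·4.18·12.76 = 17654 J.
Of that, 79.36·2.09·4.274 = 708.9 J goes to bring the ice to 0 °C, leaving 16946 J.
Melting all 79.36 g of ice would need 79.36·334 = 26506 J.
Since 16946 < 26506 J, not all the ice melts; equilibrium is at 0 °C.
m_melted·334 = 16946  ⇒  m_melted ≈ 50.74 g.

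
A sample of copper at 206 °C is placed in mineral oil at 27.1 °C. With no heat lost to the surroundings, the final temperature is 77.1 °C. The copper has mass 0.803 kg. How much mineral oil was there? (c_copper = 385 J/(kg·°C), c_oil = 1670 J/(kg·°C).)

m ≈ 0.477 kg

Heat gained plus heat lost sum to zero:
0.803·385·(77.1 − 206) + m·1670·(77.1 − 27.1) = 0
83500 m = 39850
m = 39850/83500 ≈ 0.4772 kg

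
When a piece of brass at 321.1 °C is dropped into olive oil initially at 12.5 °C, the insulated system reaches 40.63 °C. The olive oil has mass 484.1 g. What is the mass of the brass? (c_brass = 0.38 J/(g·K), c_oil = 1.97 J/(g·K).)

m ≈ 252 g

Setting the total heat transfer to zero:
m×0.38×(40.63 − 321.1) + 484.1×1.97×(40.63 − 12.5) = 0
-106.58 m = -26827
m = -26827/-106.58 ≈ 251.7 g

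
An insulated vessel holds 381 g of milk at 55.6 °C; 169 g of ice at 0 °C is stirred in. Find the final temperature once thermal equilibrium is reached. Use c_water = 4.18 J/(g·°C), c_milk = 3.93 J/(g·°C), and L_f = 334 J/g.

Taking heat into each body as positive, Σ m c ΔT = 0:
fusion: m_ice L_f = 169·334 = 56446
  warm the meltwater: 706.42 T
  milk: 1497.3(T − 55.6)
2203.8 T = 83252 − 56446 = 26806
T ≈ 12.16 °C — above 0 °C, consistent with complete melting.

T_f ≈ 12.2 °C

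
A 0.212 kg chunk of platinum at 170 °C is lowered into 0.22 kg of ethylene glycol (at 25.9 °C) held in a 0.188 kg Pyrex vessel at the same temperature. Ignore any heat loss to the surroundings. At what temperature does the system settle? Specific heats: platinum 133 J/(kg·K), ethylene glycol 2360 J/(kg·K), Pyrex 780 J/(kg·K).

Heat gained plus heat lost sum to zero:
0.212·133·(T − 170) + 0.22·2360·(T − 25.9) + 0.188·780·(T − 25.9) = 0
694.04 T = 22039
T ≈ 31.75 °C

T_f ≈ 31.8 °C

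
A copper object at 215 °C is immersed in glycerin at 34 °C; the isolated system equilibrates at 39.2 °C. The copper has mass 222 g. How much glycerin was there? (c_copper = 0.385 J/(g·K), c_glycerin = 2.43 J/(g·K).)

m ≈ 1190 g

|Q_copper| = |Q_glycerin|:
222×0.385×(215 − 39.2) = m×2.43×(39.2 − 34)
12.64 m = 15026  ⇒  m ≈ 1189 g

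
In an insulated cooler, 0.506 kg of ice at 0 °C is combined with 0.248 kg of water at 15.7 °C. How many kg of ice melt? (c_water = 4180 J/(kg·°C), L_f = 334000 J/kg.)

m_melted ≈ 0.0487 kg

Water can give up m c ΔT = 0.248·4180·15.7 = 16275 J before reaching 0 °C.
To melt every bit of ice: 0.506·334000 = 169004 J.
16275 J < 169004 J, so only part of the ice melts and the system sits at 0 °C.
m_melted·334000 = 16275  ⇒  m_melted ≈ 0.04873 kg.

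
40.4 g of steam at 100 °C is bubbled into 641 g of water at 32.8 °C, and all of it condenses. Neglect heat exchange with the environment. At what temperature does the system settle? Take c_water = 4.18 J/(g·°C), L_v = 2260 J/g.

Net heat exchanged in the isolated system is zero:
latent heat released on condensation: 40.4×2260 = 91304
  condensate cools 100→T: 40.4×4.18×(T − 100) = 168.87(T − 100)
  water warms: 641×4.18×(T − 32.8) = 2679.4(T − 32.8)
2848.3 T = 91304 + 16887 + 87884 = 196075
T ≈ 68.84 °C (< 100 °C, so full condensation is consistent).

T_f ≈ 68.8 °C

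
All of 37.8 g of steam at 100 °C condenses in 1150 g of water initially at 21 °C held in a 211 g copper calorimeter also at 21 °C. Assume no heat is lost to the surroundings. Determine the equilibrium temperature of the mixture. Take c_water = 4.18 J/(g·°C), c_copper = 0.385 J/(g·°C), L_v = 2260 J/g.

Setting the total heat transfer to zero:
steam→water at 100 °C releases m L_v = 37.8×2260 = 85428; condensate cools 100→T: 37.8×4.18×(T − 100) = 158(T − 100); original water: 4807(T − 21); copper cup: 211×0.385×(T − 21) = 81.23(T − 21)
5046.2 T = 85428 + 15800 + 102653 = 203881
T ≈ 40.40 °C (< 100 °C, so full condensation is consistent).

T_f ≈ 40.4 °C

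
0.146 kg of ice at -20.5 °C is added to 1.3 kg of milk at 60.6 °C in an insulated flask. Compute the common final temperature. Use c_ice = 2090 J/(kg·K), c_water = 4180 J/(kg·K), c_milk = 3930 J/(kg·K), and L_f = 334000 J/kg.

Heat gained plus heat lost sum to zero:
ice -20.5→0 °C: 0.146·2090·20.5 = 6255.4; melt ice: 0.146·334000 = 48764; warm the meltwater: 610.28 T; milk: 5109(T − 60.6)
5719.3 T = 309605 − 55019 = 254586
T ≈ 44.51 °C (positive, so assuming full melt was valid).

T_f ≈ 44.5 °C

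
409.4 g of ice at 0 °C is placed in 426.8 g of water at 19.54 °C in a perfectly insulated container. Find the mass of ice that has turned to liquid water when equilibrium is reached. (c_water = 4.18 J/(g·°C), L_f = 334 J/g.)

Water can give up m c ΔT = 426.8·4.18·19.54 = 34860 J before reaching 0 °C.
Fully melting the ice requires m_ice L_f = 409.4·334 = 136740 J.
That's not enough to melt it all — equilibrium is at 0 °C with ice remaining.
Mass melted = 34860/334 ≈ 104.4 g.

m_melted ≈ 104 g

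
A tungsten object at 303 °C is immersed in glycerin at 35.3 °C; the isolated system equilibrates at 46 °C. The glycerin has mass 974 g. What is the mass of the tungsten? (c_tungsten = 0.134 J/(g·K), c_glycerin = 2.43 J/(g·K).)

Heat gained plus heat lost sum to zero:
m×0.134×(46 − 303) + 974×2.43×(46 − 35.3) = 0
-34.44 m = -25325
m = -25325/-34.44 ≈ 735.4 g

m ≈ 735 g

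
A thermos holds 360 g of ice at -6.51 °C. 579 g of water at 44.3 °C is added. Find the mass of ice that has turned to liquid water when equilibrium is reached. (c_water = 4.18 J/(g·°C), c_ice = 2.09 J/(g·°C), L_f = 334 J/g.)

Heat available from the water dropping to 0 °C: 579×4.18×44.3 = 107216 J.
Warming the ice to 0 °C takes 360×2.09×6.51 = 4898.1 J, leaving 102318 J for melting.
To melt every bit of ice: 360×334 = 120240 J.
102318 J < 120240 J, so only part of the ice melts and the system sits at 0 °C.
m_melted×334 = 102318  ⇒  m_melted ≈ 306.3 g.

m_melted ≈ 306 g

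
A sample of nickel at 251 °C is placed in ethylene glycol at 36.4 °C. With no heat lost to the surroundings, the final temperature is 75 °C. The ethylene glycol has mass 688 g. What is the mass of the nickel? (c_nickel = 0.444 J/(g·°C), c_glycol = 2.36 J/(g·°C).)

|Q_nickel| = |Q_glycol|:
m×0.444×(251 − 75) = 688×2.36×(75 − 36.4)
78.14 m = 62674  ⇒  m ≈ 802 g

m ≈ 802 g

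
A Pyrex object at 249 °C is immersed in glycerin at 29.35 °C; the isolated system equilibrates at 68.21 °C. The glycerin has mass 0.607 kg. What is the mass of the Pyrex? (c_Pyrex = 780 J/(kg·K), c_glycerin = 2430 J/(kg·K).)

Heat gained plus heat lost sum to zero:
m·780·(68.21 − 249) + 0.607·2430·(68.21 − 29.35) = 0
-141016 m = -57319
m = -57319/-141016 ≈ 0.4065 kg

m ≈ 0.406 kg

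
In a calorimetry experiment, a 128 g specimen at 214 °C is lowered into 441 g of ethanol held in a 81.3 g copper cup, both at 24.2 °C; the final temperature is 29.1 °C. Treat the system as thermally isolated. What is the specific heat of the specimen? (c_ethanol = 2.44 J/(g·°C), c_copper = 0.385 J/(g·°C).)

Setting the total heat transfer to zero:
128·c·(29.1 − 214) + 441·2.44·(29.1 − 24.2) + 81.3·0.385·(29.1 − 24.2) = 0
-23667 c = -5426
c = -5426/-23667 ≈ 0.2293 J/(g·°C)

c ≈ 0.229 J/(g·°C)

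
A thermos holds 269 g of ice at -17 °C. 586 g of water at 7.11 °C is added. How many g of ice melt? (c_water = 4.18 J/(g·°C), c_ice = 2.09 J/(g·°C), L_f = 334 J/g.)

m_melted ≈ 23.5 g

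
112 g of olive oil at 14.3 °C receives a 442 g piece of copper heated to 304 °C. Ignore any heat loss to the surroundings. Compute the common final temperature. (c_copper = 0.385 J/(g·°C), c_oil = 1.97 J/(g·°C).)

T_f ≈ 140.4 °C

With ΣQ=0 the equilibrium temperature is the m·c-weighted mean:
T_f = (170.17×304 + 220.64×14.3) / (170.17 + 220.64)
    = 54887 / 390.81 ≈ 140.44 °C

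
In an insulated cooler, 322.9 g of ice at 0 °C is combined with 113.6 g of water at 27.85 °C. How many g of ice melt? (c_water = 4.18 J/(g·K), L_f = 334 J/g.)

Cooling the water to 0 °C releases 113.6·4.18·27.85 = 13225 J.
Fully melting the ice requires m_ice L_f = 322.9·334 = 107849 J.
13225 J < 107849 J, so only part of the ice melts and the system sits at 0 °C.
m_melt = 13225 / L_f = 39.59 g.

m_melted ≈ 39.6 g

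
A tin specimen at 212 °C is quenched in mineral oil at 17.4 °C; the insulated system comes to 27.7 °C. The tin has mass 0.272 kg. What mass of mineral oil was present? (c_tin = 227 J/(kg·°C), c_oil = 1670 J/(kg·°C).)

m ≈ 0.662 kg

Heat lost by the tin = heat gained by the oil:
0.272·227·(212 − 27.7) = m·1670·(27.7 − 17.4)
17201 m = 11379  ⇒  m ≈ 0.6616 kg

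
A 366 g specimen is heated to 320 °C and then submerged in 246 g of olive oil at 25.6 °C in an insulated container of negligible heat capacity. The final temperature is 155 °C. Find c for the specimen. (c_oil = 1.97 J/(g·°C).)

c ≈ 1.04 J/(g·°C)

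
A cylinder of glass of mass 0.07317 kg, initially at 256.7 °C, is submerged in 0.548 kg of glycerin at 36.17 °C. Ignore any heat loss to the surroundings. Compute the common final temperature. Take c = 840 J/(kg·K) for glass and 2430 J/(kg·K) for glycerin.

T_f ≈ 45.9 °C

Let T be the final temperature. ΣQ_i = 0:
0.07317·840·(T − 256.7) + 0.548·2430·(T − 36.17) = 0
61.46(T − 256.7) + 1331.6(T − 36.17) = 0
(61.46 + 1331.6) T = 61.46·256.7 + 1331.6·36.17
T = 63943 / 1393.1 = 45.9 °C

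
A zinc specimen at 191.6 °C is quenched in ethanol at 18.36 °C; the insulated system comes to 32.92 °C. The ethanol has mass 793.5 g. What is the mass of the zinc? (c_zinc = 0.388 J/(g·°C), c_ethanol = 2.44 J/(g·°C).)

m ≈ 458 g

|Q_zinc| = |Q_ethanol|:
m·0.388·(191.6 − 32.92) = 793.5·2.44·(32.92 − 18.36)
61.57 m = 28190  ⇒  m ≈ 457.9 g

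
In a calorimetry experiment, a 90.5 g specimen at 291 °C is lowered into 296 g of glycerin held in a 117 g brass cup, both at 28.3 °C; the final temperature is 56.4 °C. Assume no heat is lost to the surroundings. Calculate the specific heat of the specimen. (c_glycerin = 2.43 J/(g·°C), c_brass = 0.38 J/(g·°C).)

Let T be the final temperature. ΣQ_i = 0:
90.5×c×(56.4 − 291) + 296×2.43×(56.4 − 28.3) + 117×0.38×(56.4 − 28.3) = 0
-21231 c = -21461
c = -21461/-21231 ≈ 1.011 J/(g·°C)

c ≈ 1.01 J/(g·°C)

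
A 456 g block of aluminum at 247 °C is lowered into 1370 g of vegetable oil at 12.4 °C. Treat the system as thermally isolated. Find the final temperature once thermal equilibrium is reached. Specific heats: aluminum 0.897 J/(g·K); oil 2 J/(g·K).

T_f ≈ 42.9 °C

Let T be the final temperature. ΣQ_i = 0:
456·0.897·(T − 247) + 1370·2·(T − 12.4) = 0
409.03(T − 247) + 2740(T − 12.4) = 0
3149 T = 135007
T ≈ 42.87 °C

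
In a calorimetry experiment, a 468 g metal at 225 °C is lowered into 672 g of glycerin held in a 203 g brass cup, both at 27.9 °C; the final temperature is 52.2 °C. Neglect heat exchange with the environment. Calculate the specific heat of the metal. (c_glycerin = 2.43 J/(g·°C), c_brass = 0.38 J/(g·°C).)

Taking heat into each body as positive, Σ m c ΔT = 0:
468×c×(52.2 − 225) + 672×2.43×(52.2 − 27.9) + 203×0.38×(52.2 − 27.9) = 0
-80870 c = -41555
c = -41555/-80870 ≈ 0.5139 J/(g·°C)

c ≈ 0.514 J/(g·°C)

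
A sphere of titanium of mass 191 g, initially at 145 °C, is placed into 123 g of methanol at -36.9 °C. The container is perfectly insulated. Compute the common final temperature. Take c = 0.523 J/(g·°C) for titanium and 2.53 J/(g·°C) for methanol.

T_f ≈ 7.3 °C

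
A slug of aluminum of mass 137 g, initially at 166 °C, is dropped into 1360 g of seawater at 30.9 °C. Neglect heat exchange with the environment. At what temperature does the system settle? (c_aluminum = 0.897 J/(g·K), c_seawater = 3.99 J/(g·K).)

T_f ≈ 33.9 °C

Let T be the final temperature. ΣQ_i = 0:
137*0.897*(T − 166) + 1360*3.99*(T − 30.9) = 0
5549.3 T = 188075
T ≈ 33.89 °C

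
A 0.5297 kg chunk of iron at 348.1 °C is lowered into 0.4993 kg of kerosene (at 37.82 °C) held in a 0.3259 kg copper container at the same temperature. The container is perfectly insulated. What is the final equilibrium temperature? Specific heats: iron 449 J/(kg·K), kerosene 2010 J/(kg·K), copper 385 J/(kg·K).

T_f ≈ 91.8 °C

Taking heat into each body as positive, Σ m c ΔT = 0:
0.5297*449*(T − 348.1) + 0.4993*2010*(T − 37.82) + 0.3259*385*(T − 37.82) = 0
237.84(T − 348.1) + 1003.6(T − 37.82) + 125.47(T − 37.82) = 0
1366.9 T = 125492
T = 125492 / 1366.9 = 91.8 °C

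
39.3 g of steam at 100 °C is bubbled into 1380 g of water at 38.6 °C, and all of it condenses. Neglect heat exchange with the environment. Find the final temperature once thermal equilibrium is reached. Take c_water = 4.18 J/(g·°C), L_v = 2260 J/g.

T_f ≈ 55.3 °C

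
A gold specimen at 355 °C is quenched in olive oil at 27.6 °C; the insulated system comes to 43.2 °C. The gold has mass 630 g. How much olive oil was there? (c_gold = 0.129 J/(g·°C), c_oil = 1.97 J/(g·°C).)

Energy conservation, ΣQ = 0:
630·0.129·(43.2 − 355) + m·1.97·(43.2 − 27.6) = 0
30.73 m = 25340
m = 25340/30.73 ≈ 824.5 g

m ≈ 825 g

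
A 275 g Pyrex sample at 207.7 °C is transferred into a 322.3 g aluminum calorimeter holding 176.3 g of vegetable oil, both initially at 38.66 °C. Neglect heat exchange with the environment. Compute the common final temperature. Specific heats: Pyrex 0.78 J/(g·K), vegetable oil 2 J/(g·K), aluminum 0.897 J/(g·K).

Heat gained plus heat lost sum to zero:
275×0.78×(T − 207.7) + 176.3×2×(T − 38.66) + 322.3×0.897×(T − 38.66) = 0
(214.5 + 352.6 + 289.1) T = 214.5×207.7 + 352.6×38.66 + 289.1×38.66
T ≈ 81.01 °C

T_f ≈ 81.0 °C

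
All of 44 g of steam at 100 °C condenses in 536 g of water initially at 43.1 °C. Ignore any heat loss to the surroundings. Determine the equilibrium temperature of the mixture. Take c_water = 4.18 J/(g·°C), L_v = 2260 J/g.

Let T be the final temperature. ΣQ_i = 0:
condense steam: −44×2260 = −99440; condensed water 100 °C→T: 183.92(T − 100); original water: 2240.5(T − 43.1)
2424.4 T = 99440 + 18392 + 96565 = 214397
T ≈ 88.43 °C, under the boiling point, so the assumption holds.

T_f ≈ 88.4 °C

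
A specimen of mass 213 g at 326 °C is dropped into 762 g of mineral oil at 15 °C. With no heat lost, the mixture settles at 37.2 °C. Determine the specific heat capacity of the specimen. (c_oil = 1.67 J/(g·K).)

Energy conservation, ΣQ = 0:
213·c·(37.2 − 326) + 762·1.67·(37.2 − 15) = 0
-61514 c = -28250
c = -28250/-61514 ≈ 0.4592 J/(g·K)

c ≈ 0.459 J/(g·K)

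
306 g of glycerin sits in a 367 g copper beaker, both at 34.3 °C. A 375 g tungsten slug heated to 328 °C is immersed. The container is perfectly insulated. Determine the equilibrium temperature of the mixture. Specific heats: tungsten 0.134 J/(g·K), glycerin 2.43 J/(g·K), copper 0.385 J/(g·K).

T_f ≈ 50.1 °C

Setting the total heat transfer to zero:
375·0.134·(T − 328) + 306·2.43·(T − 34.3) + 367·0.385·(T − 34.3) = 0
935.12 T = 46833
T = 46833 / 935.12 = 50.1 °C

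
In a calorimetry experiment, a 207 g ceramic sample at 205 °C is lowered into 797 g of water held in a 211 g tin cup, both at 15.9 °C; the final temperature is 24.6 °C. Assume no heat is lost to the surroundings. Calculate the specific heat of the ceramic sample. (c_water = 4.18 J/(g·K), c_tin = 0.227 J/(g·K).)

Taking heat into each body as positive, Σ m c ΔT = 0:
207×c×(24.6 − 205) + 797×4.18×(24.6 − 15.9) + 211×0.227×(24.6 − 15.9) = 0
-37343 c = -29400
c = -29400/-37343 ≈ 0.7873 J/(g·K)

c ≈ 0.787 J/(g·K)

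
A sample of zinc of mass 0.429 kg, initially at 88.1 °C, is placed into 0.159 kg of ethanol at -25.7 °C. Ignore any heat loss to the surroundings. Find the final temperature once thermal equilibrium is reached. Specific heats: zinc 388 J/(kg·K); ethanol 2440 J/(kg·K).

T_f = Σ m_i c_i T_i / Σ m_i c_i:
T_f = (166.45*88.1 + 387.96*(-25.7)) / (166.45 + 387.96)
    = 4693.8 / 554.41 ≈ 8.47 °C

T_f ≈ 8.5 °C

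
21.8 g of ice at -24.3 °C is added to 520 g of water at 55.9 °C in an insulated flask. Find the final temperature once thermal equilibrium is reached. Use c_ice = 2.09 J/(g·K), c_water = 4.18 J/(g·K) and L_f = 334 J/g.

T_f ≈ 49.9 °C

Setting the total heat transfer to zero:
warm ice to 0 °C: 21.8×2.09×(0 − (-24.3)) = 1107.2; melt ice: 21.8×334 = 7281.2; warm the meltwater: 91.12 T; water cools: 520×4.18×(T − 55.9) = 2173.6(T − 55.9)
2264.7 T = 121504 − 8388.4 = 113116
T ≈ 49.95 °C (positive, so assuming full melt was valid).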